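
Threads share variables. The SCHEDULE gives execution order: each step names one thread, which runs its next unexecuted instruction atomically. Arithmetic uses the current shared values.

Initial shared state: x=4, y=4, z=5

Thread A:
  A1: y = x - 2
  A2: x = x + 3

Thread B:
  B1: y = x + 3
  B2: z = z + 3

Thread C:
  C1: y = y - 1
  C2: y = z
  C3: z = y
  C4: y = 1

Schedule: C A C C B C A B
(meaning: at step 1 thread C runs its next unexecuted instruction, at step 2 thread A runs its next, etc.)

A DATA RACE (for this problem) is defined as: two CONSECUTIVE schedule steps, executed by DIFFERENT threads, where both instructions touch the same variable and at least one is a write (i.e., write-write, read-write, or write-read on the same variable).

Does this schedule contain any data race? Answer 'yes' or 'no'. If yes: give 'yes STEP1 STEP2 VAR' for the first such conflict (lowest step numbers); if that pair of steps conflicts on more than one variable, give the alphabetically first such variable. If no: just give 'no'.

Steps 1,2: C(y = y - 1) vs A(y = x - 2). RACE on y (W-W).
Steps 2,3: A(y = x - 2) vs C(y = z). RACE on y (W-W).
Steps 3,4: same thread (C). No race.
Steps 4,5: C(z = y) vs B(y = x + 3). RACE on y (R-W).
Steps 5,6: B(y = x + 3) vs C(y = 1). RACE on y (W-W).
Steps 6,7: C(r=-,w=y) vs A(r=x,w=x). No conflict.
Steps 7,8: A(r=x,w=x) vs B(r=z,w=z). No conflict.
First conflict at steps 1,2.

Answer: yes 1 2 y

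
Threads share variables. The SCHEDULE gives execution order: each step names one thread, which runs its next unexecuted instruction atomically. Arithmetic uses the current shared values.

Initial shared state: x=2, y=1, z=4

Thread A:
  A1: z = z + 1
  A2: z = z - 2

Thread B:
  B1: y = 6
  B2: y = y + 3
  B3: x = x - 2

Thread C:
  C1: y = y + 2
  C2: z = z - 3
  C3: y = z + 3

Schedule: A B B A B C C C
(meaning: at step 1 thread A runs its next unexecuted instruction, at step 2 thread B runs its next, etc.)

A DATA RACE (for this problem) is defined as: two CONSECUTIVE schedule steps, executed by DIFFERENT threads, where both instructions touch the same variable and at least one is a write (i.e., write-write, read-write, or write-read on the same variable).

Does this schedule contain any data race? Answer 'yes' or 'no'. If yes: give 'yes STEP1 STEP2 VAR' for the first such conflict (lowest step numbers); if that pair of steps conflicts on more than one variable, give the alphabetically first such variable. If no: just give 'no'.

Answer: no

Derivation:
Steps 1,2: A(r=z,w=z) vs B(r=-,w=y). No conflict.
Steps 2,3: same thread (B). No race.
Steps 3,4: B(r=y,w=y) vs A(r=z,w=z). No conflict.
Steps 4,5: A(r=z,w=z) vs B(r=x,w=x). No conflict.
Steps 5,6: B(r=x,w=x) vs C(r=y,w=y). No conflict.
Steps 6,7: same thread (C). No race.
Steps 7,8: same thread (C). No race.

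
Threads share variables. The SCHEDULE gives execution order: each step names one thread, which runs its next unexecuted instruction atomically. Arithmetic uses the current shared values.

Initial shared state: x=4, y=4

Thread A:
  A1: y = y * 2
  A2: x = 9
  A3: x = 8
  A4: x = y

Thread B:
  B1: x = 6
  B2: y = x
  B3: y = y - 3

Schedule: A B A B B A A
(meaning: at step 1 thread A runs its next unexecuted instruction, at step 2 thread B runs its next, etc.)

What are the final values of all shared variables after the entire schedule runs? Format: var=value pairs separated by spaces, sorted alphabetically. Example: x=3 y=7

Answer: x=6 y=6

Derivation:
Step 1: thread A executes A1 (y = y * 2). Shared: x=4 y=8. PCs: A@1 B@0
Step 2: thread B executes B1 (x = 6). Shared: x=6 y=8. PCs: A@1 B@1
Step 3: thread A executes A2 (x = 9). Shared: x=9 y=8. PCs: A@2 B@1
Step 4: thread B executes B2 (y = x). Shared: x=9 y=9. PCs: A@2 B@2
Step 5: thread B executes B3 (y = y - 3). Shared: x=9 y=6. PCs: A@2 B@3
Step 6: thread A executes A3 (x = 8). Shared: x=8 y=6. PCs: A@3 B@3
Step 7: thread A executes A4 (x = y). Shared: x=6 y=6. PCs: A@4 B@3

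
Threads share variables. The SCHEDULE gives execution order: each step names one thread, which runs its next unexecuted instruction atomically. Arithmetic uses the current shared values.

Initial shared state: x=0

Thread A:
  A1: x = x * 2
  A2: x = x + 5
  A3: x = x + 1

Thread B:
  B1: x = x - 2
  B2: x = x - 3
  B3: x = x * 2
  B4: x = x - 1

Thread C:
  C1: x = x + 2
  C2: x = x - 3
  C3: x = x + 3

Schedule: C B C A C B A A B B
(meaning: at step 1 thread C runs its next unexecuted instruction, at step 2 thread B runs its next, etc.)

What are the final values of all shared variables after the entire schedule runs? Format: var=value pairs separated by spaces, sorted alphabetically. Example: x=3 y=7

Answer: x=-1

Derivation:
Step 1: thread C executes C1 (x = x + 2). Shared: x=2. PCs: A@0 B@0 C@1
Step 2: thread B executes B1 (x = x - 2). Shared: x=0. PCs: A@0 B@1 C@1
Step 3: thread C executes C2 (x = x - 3). Shared: x=-3. PCs: A@0 B@1 C@2
Step 4: thread A executes A1 (x = x * 2). Shared: x=-6. PCs: A@1 B@1 C@2
Step 5: thread C executes C3 (x = x + 3). Shared: x=-3. PCs: A@1 B@1 C@3
Step 6: thread B executes B2 (x = x - 3). Shared: x=-6. PCs: A@1 B@2 C@3
Step 7: thread A executes A2 (x = x + 5). Shared: x=-1. PCs: A@2 B@2 C@3
Step 8: thread A executes A3 (x = x + 1). Shared: x=0. PCs: A@3 B@2 C@3
Step 9: thread B executes B3 (x = x * 2). Shared: x=0. PCs: A@3 B@3 C@3
Step 10: thread B executes B4 (x = x - 1). Shared: x=-1. PCs: A@3 B@4 C@3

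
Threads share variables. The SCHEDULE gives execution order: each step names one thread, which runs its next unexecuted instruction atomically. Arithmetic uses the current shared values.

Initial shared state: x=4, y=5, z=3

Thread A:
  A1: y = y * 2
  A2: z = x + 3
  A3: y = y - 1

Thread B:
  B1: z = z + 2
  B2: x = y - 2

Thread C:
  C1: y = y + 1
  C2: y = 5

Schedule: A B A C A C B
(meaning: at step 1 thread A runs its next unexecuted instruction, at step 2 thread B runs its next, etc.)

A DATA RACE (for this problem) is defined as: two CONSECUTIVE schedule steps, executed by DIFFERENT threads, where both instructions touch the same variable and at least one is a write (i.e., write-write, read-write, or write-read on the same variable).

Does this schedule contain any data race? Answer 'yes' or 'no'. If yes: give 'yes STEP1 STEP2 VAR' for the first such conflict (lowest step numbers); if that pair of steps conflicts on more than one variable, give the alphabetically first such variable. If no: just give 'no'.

Answer: yes 2 3 z

Derivation:
Steps 1,2: A(r=y,w=y) vs B(r=z,w=z). No conflict.
Steps 2,3: B(z = z + 2) vs A(z = x + 3). RACE on z (W-W).
Steps 3,4: A(r=x,w=z) vs C(r=y,w=y). No conflict.
Steps 4,5: C(y = y + 1) vs A(y = y - 1). RACE on y (W-W).
Steps 5,6: A(y = y - 1) vs C(y = 5). RACE on y (W-W).
Steps 6,7: C(y = 5) vs B(x = y - 2). RACE on y (W-R).
First conflict at steps 2,3.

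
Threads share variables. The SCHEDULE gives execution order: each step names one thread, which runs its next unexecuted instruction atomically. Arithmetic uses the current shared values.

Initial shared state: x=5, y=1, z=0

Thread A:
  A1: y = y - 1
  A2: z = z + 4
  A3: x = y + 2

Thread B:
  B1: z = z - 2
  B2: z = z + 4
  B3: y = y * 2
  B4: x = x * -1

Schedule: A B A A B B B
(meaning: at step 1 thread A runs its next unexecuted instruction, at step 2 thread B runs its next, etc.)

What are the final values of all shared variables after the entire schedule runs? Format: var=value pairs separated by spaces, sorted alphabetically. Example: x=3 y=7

Answer: x=-2 y=0 z=6

Derivation:
Step 1: thread A executes A1 (y = y - 1). Shared: x=5 y=0 z=0. PCs: A@1 B@0
Step 2: thread B executes B1 (z = z - 2). Shared: x=5 y=0 z=-2. PCs: A@1 B@1
Step 3: thread A executes A2 (z = z + 4). Shared: x=5 y=0 z=2. PCs: A@2 B@1
Step 4: thread A executes A3 (x = y + 2). Shared: x=2 y=0 z=2. PCs: A@3 B@1
Step 5: thread B executes B2 (z = z + 4). Shared: x=2 y=0 z=6. PCs: A@3 B@2
Step 6: thread B executes B3 (y = y * 2). Shared: x=2 y=0 z=6. PCs: A@3 B@3
Step 7: thread B executes B4 (x = x * -1). Shared: x=-2 y=0 z=6. PCs: A@3 B@4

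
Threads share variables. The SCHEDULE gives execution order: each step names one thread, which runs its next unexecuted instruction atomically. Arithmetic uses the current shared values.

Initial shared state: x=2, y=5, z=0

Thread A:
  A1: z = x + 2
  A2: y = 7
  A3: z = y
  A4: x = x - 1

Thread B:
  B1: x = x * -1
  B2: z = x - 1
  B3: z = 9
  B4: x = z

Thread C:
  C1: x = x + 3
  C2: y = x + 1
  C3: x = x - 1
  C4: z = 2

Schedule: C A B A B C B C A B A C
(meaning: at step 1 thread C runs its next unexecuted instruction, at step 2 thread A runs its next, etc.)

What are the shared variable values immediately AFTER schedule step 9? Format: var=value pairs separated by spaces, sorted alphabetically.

Step 1: thread C executes C1 (x = x + 3). Shared: x=5 y=5 z=0. PCs: A@0 B@0 C@1
Step 2: thread A executes A1 (z = x + 2). Shared: x=5 y=5 z=7. PCs: A@1 B@0 C@1
Step 3: thread B executes B1 (x = x * -1). Shared: x=-5 y=5 z=7. PCs: A@1 B@1 C@1
Step 4: thread A executes A2 (y = 7). Shared: x=-5 y=7 z=7. PCs: A@2 B@1 C@1
Step 5: thread B executes B2 (z = x - 1). Shared: x=-5 y=7 z=-6. PCs: A@2 B@2 C@1
Step 6: thread C executes C2 (y = x + 1). Shared: x=-5 y=-4 z=-6. PCs: A@2 B@2 C@2
Step 7: thread B executes B3 (z = 9). Shared: x=-5 y=-4 z=9. PCs: A@2 B@3 C@2
Step 8: thread C executes C3 (x = x - 1). Shared: x=-6 y=-4 z=9. PCs: A@2 B@3 C@3
Step 9: thread A executes A3 (z = y). Shared: x=-6 y=-4 z=-4. PCs: A@3 B@3 C@3

Answer: x=-6 y=-4 z=-4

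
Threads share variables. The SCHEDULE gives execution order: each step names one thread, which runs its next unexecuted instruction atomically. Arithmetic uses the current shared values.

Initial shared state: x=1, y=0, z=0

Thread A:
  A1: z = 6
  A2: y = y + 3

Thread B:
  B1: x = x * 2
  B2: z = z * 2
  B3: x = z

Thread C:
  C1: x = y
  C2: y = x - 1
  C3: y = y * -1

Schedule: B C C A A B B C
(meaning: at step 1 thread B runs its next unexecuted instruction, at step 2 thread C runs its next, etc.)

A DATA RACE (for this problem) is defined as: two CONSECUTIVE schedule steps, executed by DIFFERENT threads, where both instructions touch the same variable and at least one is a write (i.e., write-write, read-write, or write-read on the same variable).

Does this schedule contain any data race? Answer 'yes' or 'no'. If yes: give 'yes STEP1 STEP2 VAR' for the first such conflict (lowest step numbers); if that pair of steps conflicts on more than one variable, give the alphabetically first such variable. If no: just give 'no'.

Steps 1,2: B(x = x * 2) vs C(x = y). RACE on x (W-W).
Steps 2,3: same thread (C). No race.
Steps 3,4: C(r=x,w=y) vs A(r=-,w=z). No conflict.
Steps 4,5: same thread (A). No race.
Steps 5,6: A(r=y,w=y) vs B(r=z,w=z). No conflict.
Steps 6,7: same thread (B). No race.
Steps 7,8: B(r=z,w=x) vs C(r=y,w=y). No conflict.
First conflict at steps 1,2.

Answer: yes 1 2 x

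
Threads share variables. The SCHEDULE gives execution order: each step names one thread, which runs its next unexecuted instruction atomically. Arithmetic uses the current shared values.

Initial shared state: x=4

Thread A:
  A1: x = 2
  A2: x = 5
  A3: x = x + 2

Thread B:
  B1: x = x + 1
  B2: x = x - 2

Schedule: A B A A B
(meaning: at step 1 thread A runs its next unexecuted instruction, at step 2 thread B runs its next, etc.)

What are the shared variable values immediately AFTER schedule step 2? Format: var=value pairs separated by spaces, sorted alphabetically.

Step 1: thread A executes A1 (x = 2). Shared: x=2. PCs: A@1 B@0
Step 2: thread B executes B1 (x = x + 1). Shared: x=3. PCs: A@1 B@1

Answer: x=3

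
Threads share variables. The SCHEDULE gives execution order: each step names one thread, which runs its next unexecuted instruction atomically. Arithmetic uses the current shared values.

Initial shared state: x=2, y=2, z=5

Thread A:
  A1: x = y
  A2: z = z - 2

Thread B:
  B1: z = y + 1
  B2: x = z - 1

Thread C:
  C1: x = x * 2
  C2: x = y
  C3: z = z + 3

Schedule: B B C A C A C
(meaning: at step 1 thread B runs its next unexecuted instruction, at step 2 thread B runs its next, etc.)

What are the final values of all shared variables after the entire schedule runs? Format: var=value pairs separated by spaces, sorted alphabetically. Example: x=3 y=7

Step 1: thread B executes B1 (z = y + 1). Shared: x=2 y=2 z=3. PCs: A@0 B@1 C@0
Step 2: thread B executes B2 (x = z - 1). Shared: x=2 y=2 z=3. PCs: A@0 B@2 C@0
Step 3: thread C executes C1 (x = x * 2). Shared: x=4 y=2 z=3. PCs: A@0 B@2 C@1
Step 4: thread A executes A1 (x = y). Shared: x=2 y=2 z=3. PCs: A@1 B@2 C@1
Step 5: thread C executes C2 (x = y). Shared: x=2 y=2 z=3. PCs: A@1 B@2 C@2
Step 6: thread A executes A2 (z = z - 2). Shared: x=2 y=2 z=1. PCs: A@2 B@2 C@2
Step 7: thread C executes C3 (z = z + 3). Shared: x=2 y=2 z=4. PCs: A@2 B@2 C@3

Answer: x=2 y=2 z=4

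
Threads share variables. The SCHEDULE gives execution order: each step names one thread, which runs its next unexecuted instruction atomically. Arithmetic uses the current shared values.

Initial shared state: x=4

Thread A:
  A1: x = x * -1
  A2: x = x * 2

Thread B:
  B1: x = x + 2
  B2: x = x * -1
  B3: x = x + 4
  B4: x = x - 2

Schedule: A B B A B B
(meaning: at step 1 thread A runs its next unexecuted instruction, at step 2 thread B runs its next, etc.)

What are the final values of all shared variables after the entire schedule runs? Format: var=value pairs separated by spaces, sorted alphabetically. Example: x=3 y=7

Step 1: thread A executes A1 (x = x * -1). Shared: x=-4. PCs: A@1 B@0
Step 2: thread B executes B1 (x = x + 2). Shared: x=-2. PCs: A@1 B@1
Step 3: thread B executes B2 (x = x * -1). Shared: x=2. PCs: A@1 B@2
Step 4: thread A executes A2 (x = x * 2). Shared: x=4. PCs: A@2 B@2
Step 5: thread B executes B3 (x = x + 4). Shared: x=8. PCs: A@2 B@3
Step 6: thread B executes B4 (x = x - 2). Shared: x=6. PCs: A@2 B@4

Answer: x=6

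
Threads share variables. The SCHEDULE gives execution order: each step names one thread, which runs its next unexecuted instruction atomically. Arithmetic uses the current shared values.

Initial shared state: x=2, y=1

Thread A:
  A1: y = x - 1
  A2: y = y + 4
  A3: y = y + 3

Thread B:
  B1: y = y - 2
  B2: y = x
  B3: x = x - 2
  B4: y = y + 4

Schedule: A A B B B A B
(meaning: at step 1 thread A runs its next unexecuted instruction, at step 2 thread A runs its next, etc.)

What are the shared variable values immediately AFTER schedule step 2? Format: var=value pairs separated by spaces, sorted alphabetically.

Step 1: thread A executes A1 (y = x - 1). Shared: x=2 y=1. PCs: A@1 B@0
Step 2: thread A executes A2 (y = y + 4). Shared: x=2 y=5. PCs: A@2 B@0

Answer: x=2 y=5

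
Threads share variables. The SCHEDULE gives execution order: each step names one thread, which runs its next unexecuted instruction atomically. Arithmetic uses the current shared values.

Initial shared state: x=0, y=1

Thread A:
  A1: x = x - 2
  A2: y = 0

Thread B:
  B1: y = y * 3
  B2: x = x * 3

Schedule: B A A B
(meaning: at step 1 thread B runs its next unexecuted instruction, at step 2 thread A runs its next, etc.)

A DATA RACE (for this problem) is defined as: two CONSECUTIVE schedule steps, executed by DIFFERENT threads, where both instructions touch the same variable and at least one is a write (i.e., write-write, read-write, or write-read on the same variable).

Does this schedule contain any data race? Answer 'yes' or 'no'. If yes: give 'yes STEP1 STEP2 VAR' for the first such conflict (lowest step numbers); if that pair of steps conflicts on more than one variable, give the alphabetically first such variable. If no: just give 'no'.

Steps 1,2: B(r=y,w=y) vs A(r=x,w=x). No conflict.
Steps 2,3: same thread (A). No race.
Steps 3,4: A(r=-,w=y) vs B(r=x,w=x). No conflict.

Answer: no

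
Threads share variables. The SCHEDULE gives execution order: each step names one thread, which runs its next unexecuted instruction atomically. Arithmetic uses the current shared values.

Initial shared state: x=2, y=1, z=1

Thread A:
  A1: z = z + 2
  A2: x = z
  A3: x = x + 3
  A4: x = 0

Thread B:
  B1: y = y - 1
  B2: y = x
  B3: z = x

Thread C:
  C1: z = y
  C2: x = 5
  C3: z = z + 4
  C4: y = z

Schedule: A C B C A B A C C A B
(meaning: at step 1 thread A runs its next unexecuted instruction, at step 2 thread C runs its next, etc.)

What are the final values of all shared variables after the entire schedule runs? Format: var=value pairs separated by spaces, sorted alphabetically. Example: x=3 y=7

Step 1: thread A executes A1 (z = z + 2). Shared: x=2 y=1 z=3. PCs: A@1 B@0 C@0
Step 2: thread C executes C1 (z = y). Shared: x=2 y=1 z=1. PCs: A@1 B@0 C@1
Step 3: thread B executes B1 (y = y - 1). Shared: x=2 y=0 z=1. PCs: A@1 B@1 C@1
Step 4: thread C executes C2 (x = 5). Shared: x=5 y=0 z=1. PCs: A@1 B@1 C@2
Step 5: thread A executes A2 (x = z). Shared: x=1 y=0 z=1. PCs: A@2 B@1 C@2
Step 6: thread B executes B2 (y = x). Shared: x=1 y=1 z=1. PCs: A@2 B@2 C@2
Step 7: thread A executes A3 (x = x + 3). Shared: x=4 y=1 z=1. PCs: A@3 B@2 C@2
Step 8: thread C executes C3 (z = z + 4). Shared: x=4 y=1 z=5. PCs: A@3 B@2 C@3
Step 9: thread C executes C4 (y = z). Shared: x=4 y=5 z=5. PCs: A@3 B@2 C@4
Step 10: thread A executes A4 (x = 0). Shared: x=0 y=5 z=5. PCs: A@4 B@2 C@4
Step 11: thread B executes B3 (z = x). Shared: x=0 y=5 z=0. PCs: A@4 B@3 C@4

Answer: x=0 y=5 z=0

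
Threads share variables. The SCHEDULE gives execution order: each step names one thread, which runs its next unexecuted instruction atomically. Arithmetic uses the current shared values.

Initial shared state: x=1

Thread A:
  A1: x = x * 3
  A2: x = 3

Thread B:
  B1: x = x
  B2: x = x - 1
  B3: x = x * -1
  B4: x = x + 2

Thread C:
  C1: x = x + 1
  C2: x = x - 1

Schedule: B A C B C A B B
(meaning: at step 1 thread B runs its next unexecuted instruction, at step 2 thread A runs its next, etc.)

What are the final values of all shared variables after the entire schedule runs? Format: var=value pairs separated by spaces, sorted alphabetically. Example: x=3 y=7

Step 1: thread B executes B1 (x = x). Shared: x=1. PCs: A@0 B@1 C@0
Step 2: thread A executes A1 (x = x * 3). Shared: x=3. PCs: A@1 B@1 C@0
Step 3: thread C executes C1 (x = x + 1). Shared: x=4. PCs: A@1 B@1 C@1
Step 4: thread B executes B2 (x = x - 1). Shared: x=3. PCs: A@1 B@2 C@1
Step 5: thread C executes C2 (x = x - 1). Shared: x=2. PCs: A@1 B@2 C@2
Step 6: thread A executes A2 (x = 3). Shared: x=3. PCs: A@2 B@2 C@2
Step 7: thread B executes B3 (x = x * -1). Shared: x=-3. PCs: A@2 B@3 C@2
Step 8: thread B executes B4 (x = x + 2). Shared: x=-1. PCs: A@2 B@4 C@2

Answer: x=-1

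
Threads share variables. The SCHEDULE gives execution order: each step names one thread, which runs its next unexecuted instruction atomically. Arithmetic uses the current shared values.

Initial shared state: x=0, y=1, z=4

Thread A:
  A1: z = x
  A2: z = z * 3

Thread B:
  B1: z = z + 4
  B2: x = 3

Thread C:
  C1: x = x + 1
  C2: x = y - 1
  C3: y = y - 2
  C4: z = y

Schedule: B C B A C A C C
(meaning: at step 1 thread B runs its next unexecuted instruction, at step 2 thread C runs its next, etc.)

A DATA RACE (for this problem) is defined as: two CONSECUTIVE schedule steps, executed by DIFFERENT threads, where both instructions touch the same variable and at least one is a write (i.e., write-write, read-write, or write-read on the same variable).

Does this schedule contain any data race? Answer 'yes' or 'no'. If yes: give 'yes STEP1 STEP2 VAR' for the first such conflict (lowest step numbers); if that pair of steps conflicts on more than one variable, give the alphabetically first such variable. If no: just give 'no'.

Answer: yes 2 3 x

Derivation:
Steps 1,2: B(r=z,w=z) vs C(r=x,w=x). No conflict.
Steps 2,3: C(x = x + 1) vs B(x = 3). RACE on x (W-W).
Steps 3,4: B(x = 3) vs A(z = x). RACE on x (W-R).
Steps 4,5: A(z = x) vs C(x = y - 1). RACE on x (R-W).
Steps 5,6: C(r=y,w=x) vs A(r=z,w=z). No conflict.
Steps 6,7: A(r=z,w=z) vs C(r=y,w=y). No conflict.
Steps 7,8: same thread (C). No race.
First conflict at steps 2,3.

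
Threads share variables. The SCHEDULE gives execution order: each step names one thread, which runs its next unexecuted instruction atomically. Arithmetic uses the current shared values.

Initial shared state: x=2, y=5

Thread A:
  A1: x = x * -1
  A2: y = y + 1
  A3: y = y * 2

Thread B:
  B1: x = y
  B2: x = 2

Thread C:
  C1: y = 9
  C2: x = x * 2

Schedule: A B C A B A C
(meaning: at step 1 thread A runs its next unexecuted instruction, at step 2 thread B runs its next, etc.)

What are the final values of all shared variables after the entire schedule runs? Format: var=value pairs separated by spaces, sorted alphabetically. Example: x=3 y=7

Step 1: thread A executes A1 (x = x * -1). Shared: x=-2 y=5. PCs: A@1 B@0 C@0
Step 2: thread B executes B1 (x = y). Shared: x=5 y=5. PCs: A@1 B@1 C@0
Step 3: thread C executes C1 (y = 9). Shared: x=5 y=9. PCs: A@1 B@1 C@1
Step 4: thread A executes A2 (y = y + 1). Shared: x=5 y=10. PCs: A@2 B@1 C@1
Step 5: thread B executes B2 (x = 2). Shared: x=2 y=10. PCs: A@2 B@2 C@1
Step 6: thread A executes A3 (y = y * 2). Shared: x=2 y=20. PCs: A@3 B@2 C@1
Step 7: thread C executes C2 (x = x * 2). Shared: x=4 y=20. PCs: A@3 B@2 C@2

Answer: x=4 y=20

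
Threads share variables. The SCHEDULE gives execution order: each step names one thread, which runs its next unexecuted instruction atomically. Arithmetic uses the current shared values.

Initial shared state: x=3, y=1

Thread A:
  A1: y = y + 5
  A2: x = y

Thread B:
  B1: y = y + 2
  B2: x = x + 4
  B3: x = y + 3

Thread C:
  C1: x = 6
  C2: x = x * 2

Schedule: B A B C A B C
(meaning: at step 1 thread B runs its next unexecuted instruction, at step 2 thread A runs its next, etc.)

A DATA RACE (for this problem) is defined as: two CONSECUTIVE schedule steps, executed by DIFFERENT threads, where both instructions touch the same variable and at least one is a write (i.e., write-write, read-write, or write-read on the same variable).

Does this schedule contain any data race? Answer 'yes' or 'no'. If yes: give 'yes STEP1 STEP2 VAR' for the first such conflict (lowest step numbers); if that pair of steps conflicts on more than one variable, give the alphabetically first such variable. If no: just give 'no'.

Answer: yes 1 2 y

Derivation:
Steps 1,2: B(y = y + 2) vs A(y = y + 5). RACE on y (W-W).
Steps 2,3: A(r=y,w=y) vs B(r=x,w=x). No conflict.
Steps 3,4: B(x = x + 4) vs C(x = 6). RACE on x (W-W).
Steps 4,5: C(x = 6) vs A(x = y). RACE on x (W-W).
Steps 5,6: A(x = y) vs B(x = y + 3). RACE on x (W-W).
Steps 6,7: B(x = y + 3) vs C(x = x * 2). RACE on x (W-W).
First conflict at steps 1,2.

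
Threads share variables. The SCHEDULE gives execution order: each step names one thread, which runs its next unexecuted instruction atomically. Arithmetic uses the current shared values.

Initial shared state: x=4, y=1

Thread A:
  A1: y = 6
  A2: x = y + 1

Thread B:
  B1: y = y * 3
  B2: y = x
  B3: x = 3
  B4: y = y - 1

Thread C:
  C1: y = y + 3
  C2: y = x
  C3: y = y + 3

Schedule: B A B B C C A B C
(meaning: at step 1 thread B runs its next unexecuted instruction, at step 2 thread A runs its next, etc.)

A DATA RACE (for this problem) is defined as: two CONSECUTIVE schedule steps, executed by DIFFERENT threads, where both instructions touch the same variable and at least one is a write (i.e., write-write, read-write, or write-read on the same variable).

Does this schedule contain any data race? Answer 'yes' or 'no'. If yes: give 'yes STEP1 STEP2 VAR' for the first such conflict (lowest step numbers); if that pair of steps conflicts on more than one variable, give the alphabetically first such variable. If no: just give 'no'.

Answer: yes 1 2 y

Derivation:
Steps 1,2: B(y = y * 3) vs A(y = 6). RACE on y (W-W).
Steps 2,3: A(y = 6) vs B(y = x). RACE on y (W-W).
Steps 3,4: same thread (B). No race.
Steps 4,5: B(r=-,w=x) vs C(r=y,w=y). No conflict.
Steps 5,6: same thread (C). No race.
Steps 6,7: C(y = x) vs A(x = y + 1). RACE on x (R-W), y (W-R). Multiple vars; alphabetically first is x.
Steps 7,8: A(x = y + 1) vs B(y = y - 1). RACE on y (R-W).
Steps 8,9: B(y = y - 1) vs C(y = y + 3). RACE on y (W-W).
First conflict at steps 1,2.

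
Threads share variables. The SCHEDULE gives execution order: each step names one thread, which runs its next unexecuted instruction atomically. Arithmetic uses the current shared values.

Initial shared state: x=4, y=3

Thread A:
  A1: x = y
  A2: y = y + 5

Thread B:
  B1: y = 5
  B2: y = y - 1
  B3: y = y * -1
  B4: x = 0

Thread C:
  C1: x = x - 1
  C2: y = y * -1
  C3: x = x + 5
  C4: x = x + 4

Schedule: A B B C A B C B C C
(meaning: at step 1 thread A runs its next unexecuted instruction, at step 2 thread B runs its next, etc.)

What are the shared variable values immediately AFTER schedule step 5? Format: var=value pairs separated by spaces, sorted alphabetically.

Answer: x=2 y=9

Derivation:
Step 1: thread A executes A1 (x = y). Shared: x=3 y=3. PCs: A@1 B@0 C@0
Step 2: thread B executes B1 (y = 5). Shared: x=3 y=5. PCs: A@1 B@1 C@0
Step 3: thread B executes B2 (y = y - 1). Shared: x=3 y=4. PCs: A@1 B@2 C@0
Step 4: thread C executes C1 (x = x - 1). Shared: x=2 y=4. PCs: A@1 B@2 C@1
Step 5: thread A executes A2 (y = y + 5). Shared: x=2 y=9. PCs: A@2 B@2 C@1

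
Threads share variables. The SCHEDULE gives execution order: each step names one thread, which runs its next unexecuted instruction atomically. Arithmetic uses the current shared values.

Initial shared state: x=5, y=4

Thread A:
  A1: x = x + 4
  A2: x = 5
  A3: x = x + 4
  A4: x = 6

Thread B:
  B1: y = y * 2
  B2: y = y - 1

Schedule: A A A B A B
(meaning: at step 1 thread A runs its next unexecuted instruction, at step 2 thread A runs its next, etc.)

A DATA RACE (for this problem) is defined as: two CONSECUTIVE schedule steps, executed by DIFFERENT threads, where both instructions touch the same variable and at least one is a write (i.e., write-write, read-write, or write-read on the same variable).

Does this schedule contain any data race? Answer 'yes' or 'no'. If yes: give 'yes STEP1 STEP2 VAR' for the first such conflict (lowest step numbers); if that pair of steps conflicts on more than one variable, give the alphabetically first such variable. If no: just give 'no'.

Answer: no

Derivation:
Steps 1,2: same thread (A). No race.
Steps 2,3: same thread (A). No race.
Steps 3,4: A(r=x,w=x) vs B(r=y,w=y). No conflict.
Steps 4,5: B(r=y,w=y) vs A(r=-,w=x). No conflict.
Steps 5,6: A(r=-,w=x) vs B(r=y,w=y). No conflict.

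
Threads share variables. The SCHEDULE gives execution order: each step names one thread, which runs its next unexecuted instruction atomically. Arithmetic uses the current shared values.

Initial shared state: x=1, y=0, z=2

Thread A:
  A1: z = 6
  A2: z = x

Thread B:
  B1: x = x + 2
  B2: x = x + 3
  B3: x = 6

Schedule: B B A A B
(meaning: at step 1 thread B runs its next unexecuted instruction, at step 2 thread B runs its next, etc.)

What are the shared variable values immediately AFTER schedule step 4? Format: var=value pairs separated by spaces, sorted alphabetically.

Step 1: thread B executes B1 (x = x + 2). Shared: x=3 y=0 z=2. PCs: A@0 B@1
Step 2: thread B executes B2 (x = x + 3). Shared: x=6 y=0 z=2. PCs: A@0 B@2
Step 3: thread A executes A1 (z = 6). Shared: x=6 y=0 z=6. PCs: A@1 B@2
Step 4: thread A executes A2 (z = x). Shared: x=6 y=0 z=6. PCs: A@2 B@2

Answer: x=6 y=0 z=6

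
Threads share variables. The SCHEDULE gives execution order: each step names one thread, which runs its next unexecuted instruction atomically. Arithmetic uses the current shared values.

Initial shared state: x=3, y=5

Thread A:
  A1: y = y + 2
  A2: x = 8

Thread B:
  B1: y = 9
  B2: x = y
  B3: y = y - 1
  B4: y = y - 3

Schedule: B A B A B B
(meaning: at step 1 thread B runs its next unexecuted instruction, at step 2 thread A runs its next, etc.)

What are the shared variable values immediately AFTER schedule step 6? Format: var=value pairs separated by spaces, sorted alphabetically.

Answer: x=8 y=7

Derivation:
Step 1: thread B executes B1 (y = 9). Shared: x=3 y=9. PCs: A@0 B@1
Step 2: thread A executes A1 (y = y + 2). Shared: x=3 y=11. PCs: A@1 B@1
Step 3: thread B executes B2 (x = y). Shared: x=11 y=11. PCs: A@1 B@2
Step 4: thread A executes A2 (x = 8). Shared: x=8 y=11. PCs: A@2 B@2
Step 5: thread B executes B3 (y = y - 1). Shared: x=8 y=10. PCs: A@2 B@3
Step 6: thread B executes B4 (y = y - 3). Shared: x=8 y=7. PCs: A@2 B@4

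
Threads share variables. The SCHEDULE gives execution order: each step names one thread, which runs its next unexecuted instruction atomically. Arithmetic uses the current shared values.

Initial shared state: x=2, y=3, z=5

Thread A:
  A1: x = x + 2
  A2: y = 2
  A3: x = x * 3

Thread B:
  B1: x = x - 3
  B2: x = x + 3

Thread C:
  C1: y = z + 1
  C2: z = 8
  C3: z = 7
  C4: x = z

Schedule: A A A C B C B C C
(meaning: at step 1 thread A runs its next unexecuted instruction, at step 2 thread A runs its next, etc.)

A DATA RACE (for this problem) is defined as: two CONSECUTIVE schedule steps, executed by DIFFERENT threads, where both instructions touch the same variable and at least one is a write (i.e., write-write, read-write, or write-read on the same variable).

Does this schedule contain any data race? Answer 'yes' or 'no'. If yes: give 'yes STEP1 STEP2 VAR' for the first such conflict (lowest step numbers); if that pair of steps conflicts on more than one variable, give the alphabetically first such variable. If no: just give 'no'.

Answer: no

Derivation:
Steps 1,2: same thread (A). No race.
Steps 2,3: same thread (A). No race.
Steps 3,4: A(r=x,w=x) vs C(r=z,w=y). No conflict.
Steps 4,5: C(r=z,w=y) vs B(r=x,w=x). No conflict.
Steps 5,6: B(r=x,w=x) vs C(r=-,w=z). No conflict.
Steps 6,7: C(r=-,w=z) vs B(r=x,w=x). No conflict.
Steps 7,8: B(r=x,w=x) vs C(r=-,w=z). No conflict.
Steps 8,9: same thread (C). No race.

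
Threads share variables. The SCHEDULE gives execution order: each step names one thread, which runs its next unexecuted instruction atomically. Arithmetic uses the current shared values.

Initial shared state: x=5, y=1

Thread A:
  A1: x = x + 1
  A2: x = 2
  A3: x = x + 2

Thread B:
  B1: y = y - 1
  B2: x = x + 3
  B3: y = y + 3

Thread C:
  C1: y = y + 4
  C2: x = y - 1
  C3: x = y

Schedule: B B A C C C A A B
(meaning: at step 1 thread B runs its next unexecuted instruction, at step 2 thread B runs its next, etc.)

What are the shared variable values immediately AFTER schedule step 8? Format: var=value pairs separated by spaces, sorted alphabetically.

Step 1: thread B executes B1 (y = y - 1). Shared: x=5 y=0. PCs: A@0 B@1 C@0
Step 2: thread B executes B2 (x = x + 3). Shared: x=8 y=0. PCs: A@0 B@2 C@0
Step 3: thread A executes A1 (x = x + 1). Shared: x=9 y=0. PCs: A@1 B@2 C@0
Step 4: thread C executes C1 (y = y + 4). Shared: x=9 y=4. PCs: A@1 B@2 C@1
Step 5: thread C executes C2 (x = y - 1). Shared: x=3 y=4. PCs: A@1 B@2 C@2
Step 6: thread C executes C3 (x = y). Shared: x=4 y=4. PCs: A@1 B@2 C@3
Step 7: thread A executes A2 (x = 2). Shared: x=2 y=4. PCs: A@2 B@2 C@3
Step 8: thread A executes A3 (x = x + 2). Shared: x=4 y=4. PCs: A@3 B@2 C@3

Answer: x=4 y=4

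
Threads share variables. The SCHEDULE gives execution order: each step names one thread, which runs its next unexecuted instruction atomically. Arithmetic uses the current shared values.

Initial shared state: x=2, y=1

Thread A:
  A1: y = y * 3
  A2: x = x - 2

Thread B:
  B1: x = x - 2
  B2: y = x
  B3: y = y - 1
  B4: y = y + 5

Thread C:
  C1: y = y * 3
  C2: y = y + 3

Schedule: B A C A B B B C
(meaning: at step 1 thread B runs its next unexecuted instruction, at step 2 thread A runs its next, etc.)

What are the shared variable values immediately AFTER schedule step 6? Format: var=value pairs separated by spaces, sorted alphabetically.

Step 1: thread B executes B1 (x = x - 2). Shared: x=0 y=1. PCs: A@0 B@1 C@0
Step 2: thread A executes A1 (y = y * 3). Shared: x=0 y=3. PCs: A@1 B@1 C@0
Step 3: thread C executes C1 (y = y * 3). Shared: x=0 y=9. PCs: A@1 B@1 C@1
Step 4: thread A executes A2 (x = x - 2). Shared: x=-2 y=9. PCs: A@2 B@1 C@1
Step 5: thread B executes B2 (y = x). Shared: x=-2 y=-2. PCs: A@2 B@2 C@1
Step 6: thread B executes B3 (y = y - 1). Shared: x=-2 y=-3. PCs: A@2 B@3 C@1

Answer: x=-2 y=-3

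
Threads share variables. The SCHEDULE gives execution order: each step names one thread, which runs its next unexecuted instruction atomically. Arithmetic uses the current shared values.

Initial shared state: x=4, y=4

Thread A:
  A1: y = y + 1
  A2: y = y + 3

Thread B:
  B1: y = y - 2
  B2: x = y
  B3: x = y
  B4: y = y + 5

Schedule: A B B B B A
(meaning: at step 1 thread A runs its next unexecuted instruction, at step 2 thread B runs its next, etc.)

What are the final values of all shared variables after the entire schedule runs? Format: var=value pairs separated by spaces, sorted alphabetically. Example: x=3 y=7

Answer: x=3 y=11

Derivation:
Step 1: thread A executes A1 (y = y + 1). Shared: x=4 y=5. PCs: A@1 B@0
Step 2: thread B executes B1 (y = y - 2). Shared: x=4 y=3. PCs: A@1 B@1
Step 3: thread B executes B2 (x = y). Shared: x=3 y=3. PCs: A@1 B@2
Step 4: thread B executes B3 (x = y). Shared: x=3 y=3. PCs: A@1 B@3
Step 5: thread B executes B4 (y = y + 5). Shared: x=3 y=8. PCs: A@1 B@4
Step 6: thread A executes A2 (y = y + 3). Shared: x=3 y=11. PCs: A@2 B@4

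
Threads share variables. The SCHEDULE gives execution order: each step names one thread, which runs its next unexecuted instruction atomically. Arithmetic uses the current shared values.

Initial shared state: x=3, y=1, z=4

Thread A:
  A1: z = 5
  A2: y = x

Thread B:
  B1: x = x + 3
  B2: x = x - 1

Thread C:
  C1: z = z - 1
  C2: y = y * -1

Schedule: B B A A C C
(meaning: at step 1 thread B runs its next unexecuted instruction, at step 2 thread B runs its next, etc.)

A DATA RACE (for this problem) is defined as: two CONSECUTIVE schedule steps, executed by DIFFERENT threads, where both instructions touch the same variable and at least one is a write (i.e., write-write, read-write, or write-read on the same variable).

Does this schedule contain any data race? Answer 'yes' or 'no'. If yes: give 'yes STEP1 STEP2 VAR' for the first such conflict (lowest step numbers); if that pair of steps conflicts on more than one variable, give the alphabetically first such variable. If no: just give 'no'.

Steps 1,2: same thread (B). No race.
Steps 2,3: B(r=x,w=x) vs A(r=-,w=z). No conflict.
Steps 3,4: same thread (A). No race.
Steps 4,5: A(r=x,w=y) vs C(r=z,w=z). No conflict.
Steps 5,6: same thread (C). No race.

Answer: no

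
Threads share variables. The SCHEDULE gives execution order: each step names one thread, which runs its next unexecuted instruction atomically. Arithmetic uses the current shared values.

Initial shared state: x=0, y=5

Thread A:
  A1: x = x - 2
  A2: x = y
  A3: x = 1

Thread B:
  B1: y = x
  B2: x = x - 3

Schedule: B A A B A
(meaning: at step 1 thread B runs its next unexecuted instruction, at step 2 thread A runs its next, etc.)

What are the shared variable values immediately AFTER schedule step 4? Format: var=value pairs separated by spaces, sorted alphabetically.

Answer: x=-3 y=0

Derivation:
Step 1: thread B executes B1 (y = x). Shared: x=0 y=0. PCs: A@0 B@1
Step 2: thread A executes A1 (x = x - 2). Shared: x=-2 y=0. PCs: A@1 B@1
Step 3: thread A executes A2 (x = y). Shared: x=0 y=0. PCs: A@2 B@1
Step 4: thread B executes B2 (x = x - 3). Shared: x=-3 y=0. PCs: A@2 B@2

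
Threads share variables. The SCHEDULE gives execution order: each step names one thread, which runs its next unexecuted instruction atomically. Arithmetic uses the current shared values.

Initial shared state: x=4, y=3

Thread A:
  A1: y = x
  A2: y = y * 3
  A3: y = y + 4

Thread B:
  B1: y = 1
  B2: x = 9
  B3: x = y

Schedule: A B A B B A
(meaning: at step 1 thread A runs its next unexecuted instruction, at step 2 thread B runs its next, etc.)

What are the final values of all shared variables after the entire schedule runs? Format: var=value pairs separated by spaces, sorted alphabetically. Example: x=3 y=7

Step 1: thread A executes A1 (y = x). Shared: x=4 y=4. PCs: A@1 B@0
Step 2: thread B executes B1 (y = 1). Shared: x=4 y=1. PCs: A@1 B@1
Step 3: thread A executes A2 (y = y * 3). Shared: x=4 y=3. PCs: A@2 B@1
Step 4: thread B executes B2 (x = 9). Shared: x=9 y=3. PCs: A@2 B@2
Step 5: thread B executes B3 (x = y). Shared: x=3 y=3. PCs: A@2 B@3
Step 6: thread A executes A3 (y = y + 4). Shared: x=3 y=7. PCs: A@3 B@3

Answer: x=3 y=7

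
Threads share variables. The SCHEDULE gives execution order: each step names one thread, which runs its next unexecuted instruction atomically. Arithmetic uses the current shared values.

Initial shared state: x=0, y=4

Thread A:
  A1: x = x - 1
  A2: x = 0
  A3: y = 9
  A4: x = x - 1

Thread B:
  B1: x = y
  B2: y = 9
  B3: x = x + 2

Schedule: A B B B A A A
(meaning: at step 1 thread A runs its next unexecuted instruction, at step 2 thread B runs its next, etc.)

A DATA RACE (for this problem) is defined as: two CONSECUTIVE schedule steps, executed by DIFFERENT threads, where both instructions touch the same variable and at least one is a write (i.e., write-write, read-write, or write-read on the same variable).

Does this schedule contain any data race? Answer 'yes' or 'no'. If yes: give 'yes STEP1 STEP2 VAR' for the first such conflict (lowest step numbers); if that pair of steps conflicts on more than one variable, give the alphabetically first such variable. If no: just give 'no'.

Answer: yes 1 2 x

Derivation:
Steps 1,2: A(x = x - 1) vs B(x = y). RACE on x (W-W).
Steps 2,3: same thread (B). No race.
Steps 3,4: same thread (B). No race.
Steps 4,5: B(x = x + 2) vs A(x = 0). RACE on x (W-W).
Steps 5,6: same thread (A). No race.
Steps 6,7: same thread (A). No race.
First conflict at steps 1,2.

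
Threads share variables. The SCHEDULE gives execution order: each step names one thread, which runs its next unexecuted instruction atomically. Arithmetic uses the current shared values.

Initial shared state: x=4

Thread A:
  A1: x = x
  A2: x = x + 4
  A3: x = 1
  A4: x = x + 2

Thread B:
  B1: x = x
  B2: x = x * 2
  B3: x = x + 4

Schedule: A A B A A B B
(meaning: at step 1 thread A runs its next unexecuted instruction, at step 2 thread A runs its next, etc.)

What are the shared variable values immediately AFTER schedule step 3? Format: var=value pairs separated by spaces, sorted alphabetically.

Step 1: thread A executes A1 (x = x). Shared: x=4. PCs: A@1 B@0
Step 2: thread A executes A2 (x = x + 4). Shared: x=8. PCs: A@2 B@0
Step 3: thread B executes B1 (x = x). Shared: x=8. PCs: A@2 B@1

Answer: x=8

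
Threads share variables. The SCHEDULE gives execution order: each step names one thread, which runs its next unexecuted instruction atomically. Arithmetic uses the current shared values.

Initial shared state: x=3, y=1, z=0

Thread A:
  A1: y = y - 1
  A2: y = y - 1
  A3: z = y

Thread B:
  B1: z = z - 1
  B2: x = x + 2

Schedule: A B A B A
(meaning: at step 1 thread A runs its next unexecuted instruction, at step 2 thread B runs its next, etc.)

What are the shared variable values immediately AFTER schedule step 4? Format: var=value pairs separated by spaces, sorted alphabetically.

Answer: x=5 y=-1 z=-1

Derivation:
Step 1: thread A executes A1 (y = y - 1). Shared: x=3 y=0 z=0. PCs: A@1 B@0
Step 2: thread B executes B1 (z = z - 1). Shared: x=3 y=0 z=-1. PCs: A@1 B@1
Step 3: thread A executes A2 (y = y - 1). Shared: x=3 y=-1 z=-1. PCs: A@2 B@1
Step 4: thread B executes B2 (x = x + 2). Shared: x=5 y=-1 z=-1. PCs: A@2 B@2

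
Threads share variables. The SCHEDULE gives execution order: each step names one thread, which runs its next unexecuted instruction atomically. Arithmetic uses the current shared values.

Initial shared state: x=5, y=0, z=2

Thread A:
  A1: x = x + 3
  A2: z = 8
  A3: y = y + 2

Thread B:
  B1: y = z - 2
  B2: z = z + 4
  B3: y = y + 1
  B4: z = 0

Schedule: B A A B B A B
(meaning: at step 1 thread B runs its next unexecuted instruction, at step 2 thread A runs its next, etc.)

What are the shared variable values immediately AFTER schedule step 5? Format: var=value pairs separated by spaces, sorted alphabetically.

Answer: x=8 y=1 z=12

Derivation:
Step 1: thread B executes B1 (y = z - 2). Shared: x=5 y=0 z=2. PCs: A@0 B@1
Step 2: thread A executes A1 (x = x + 3). Shared: x=8 y=0 z=2. PCs: A@1 B@1
Step 3: thread A executes A2 (z = 8). Shared: x=8 y=0 z=8. PCs: A@2 B@1
Step 4: thread B executes B2 (z = z + 4). Shared: x=8 y=0 z=12. PCs: A@2 B@2
Step 5: thread B executes B3 (y = y + 1). Shared: x=8 y=1 z=12. PCs: A@2 B@3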